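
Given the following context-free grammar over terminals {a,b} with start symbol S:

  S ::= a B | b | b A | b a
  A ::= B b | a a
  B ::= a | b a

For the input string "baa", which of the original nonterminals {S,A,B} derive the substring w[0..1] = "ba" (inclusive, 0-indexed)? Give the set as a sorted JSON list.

CNF form of G:
  S -> T0 A | T0 T1 | T1 B | b
  A -> B T0 | T1 T1
  B -> T0 T1 | a
  T0 -> b
  T1 -> a

CYK table (by increasing span), restricted to cells inside w[0..1]:
  [0..0]={S,T0}  "b"  orig:{S}
  [1..1]={B,T1}  "a"  orig:{B}
  [0..1]={B,S}  "ba"

Original NTs in T[0,1] deriving "ba": ["B", "S"]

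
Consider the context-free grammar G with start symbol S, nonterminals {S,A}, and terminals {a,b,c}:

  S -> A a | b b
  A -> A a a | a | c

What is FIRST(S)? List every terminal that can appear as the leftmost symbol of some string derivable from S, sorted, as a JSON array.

FIRST sets, iterate to fixpoint:
iter 1:
  A via A→a: +{a}
  A via A→c: +{c}
  S via S→A a: +{a,c}
  S via S→b b: +{b}
  FIRST[S]={a,b,c}  FIRST[A]={a,c}
iter 2: — fixpoint
  FIRST[S]={a,b,c}  FIRST[A]={a,c}

FIRST(S) = ["a", "b", "c"]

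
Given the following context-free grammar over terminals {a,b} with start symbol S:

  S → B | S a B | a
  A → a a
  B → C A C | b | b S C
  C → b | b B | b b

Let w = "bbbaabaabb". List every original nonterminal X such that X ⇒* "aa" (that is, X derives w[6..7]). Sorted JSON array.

Convert to CNF:
  S -> C X4 | S X5 | T1 X6 | a | b
  A -> T0 T0
  B -> C X2 | T1 X3 | b
  C -> T1 B | T1 T1 | b
  T0 -> a
  T1 -> b
  X2 -> A C
  X3 -> S C
  X4 -> A C
  X5 -> T0 B
  X6 -> S C

CYK fill, restricted to cells inside w[6..7]:
  T[6,6] 'a' = {S,T0}  orig:{S}
  T[7,7] 'a' = {S,T0}  orig:{S}
  T[6,7] 'aa' = {A}

Original NTs in T[6,7] deriving "aa": ["A"]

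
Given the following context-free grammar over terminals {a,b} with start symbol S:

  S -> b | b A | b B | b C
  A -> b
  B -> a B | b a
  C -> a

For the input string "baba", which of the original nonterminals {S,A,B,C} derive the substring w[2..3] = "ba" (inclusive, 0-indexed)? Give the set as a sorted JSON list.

CNF form of G:
  S -> T1 A | T1 B | T1 C | b
  A -> b
  B -> T0 B | T1 T0
  C -> a
  T0 -> a
  T1 -> b

CYK table (by increasing span) (cells [i..j] with 2 ≤ i ≤ j ≤ 3 only):
  cell(2,2) b: {A,S,T1}  orig:{A,S}
  cell(3,3) a: {C,T0}  orig:{C}
  cell(2,3) ba: {B,S}

Original NTs in T[2,3] deriving "ba": ["B", "S"]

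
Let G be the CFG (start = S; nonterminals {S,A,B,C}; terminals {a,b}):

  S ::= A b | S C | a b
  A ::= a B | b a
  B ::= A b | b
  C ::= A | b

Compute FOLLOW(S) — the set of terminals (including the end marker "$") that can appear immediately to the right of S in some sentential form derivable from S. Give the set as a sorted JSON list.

Compute FIRST by fixpoint:
round 1:
  A via A→a B: +{a}
  A via A→b a: +{b}
  B via B→A b: +{a,b}
  C via C→A: +{a,b}
  S via S→A b: +{a,b}
  S: {a,b}  A: {a,b}  B: {a,b}  C: {a,b}
round 2: — fixpoint
  S: {a,b}  A: {a,b}  B: {a,b}  C: {a,b}

FOLLOW sets:
initialize: $ ∈ FOLLOW(S)
iter 1:
  B→A b: FOLLOW(A) ⊇ FIRST(b) = {b}; new: +{b}
  S→S C: FOLLOW(S) ⊇ FIRST(C) = {a,b}; new: +{a,b}
  S→S C: FOLLOW(C) ⊇ FOLLOW(S) ⊇ {$,a,b}; new: +{$,a,b}
  S: {$,a,b}  A: {b}  B: {}  C: {$,a,b}
iter 2:
  A→a B: FOLLOW(B) ⊇ FOLLOW(A) ⊇ {b}; new: +{b}
  C→A: FOLLOW(A) ⊇ FOLLOW(C) ⊇ {$,a,b}; new: +{$,a}
  S: {$,a,b}  A: {$,a,b}  B: {b}  C: {$,a,b}
iter 3:
  A→a B: FOLLOW(B) ⊇ FOLLOW(A) ⊇ {$,a,b}; new: +{$,a}
  S: {$,a,b}  A: {$,a,b}  B: {$,a,b}  C: {$,a,b}
iter 4: (stable)
  S: {$,a,b}  A: {$,a,b}  B: {$,a,b}  C: {$,a,b}

FOLLOW(S) = ["$", "a", "b"]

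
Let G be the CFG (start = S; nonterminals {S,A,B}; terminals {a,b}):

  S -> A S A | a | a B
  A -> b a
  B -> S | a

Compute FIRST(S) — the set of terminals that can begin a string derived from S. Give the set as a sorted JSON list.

Compute FIRST by fixpoint:
pass 1:
  A via A→b a: +{b}
  B via B→a: +{a}
  S via S→A S A: +{b}
  S via S→a: +{a}
  S: {a,b}  A: {b}  B: {a}
pass 2:
  B via B→S: +{b}
  S: {a,b}  A: {b}  B: {a,b}
pass 3: — fixpoint
  S: {a,b}  A: {b}  B: {a,b}

FIRST(S) = ["a", "b"]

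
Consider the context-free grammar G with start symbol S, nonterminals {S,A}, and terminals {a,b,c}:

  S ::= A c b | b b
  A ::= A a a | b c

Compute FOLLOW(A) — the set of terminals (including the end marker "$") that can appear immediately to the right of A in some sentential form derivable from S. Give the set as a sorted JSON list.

FIRST iteration:
round 1:
  A via A→b c: +{b}
  S via S→A c b: +{b}
  FIRST(S)={b}  FIRST(A)={b}
round 2: done
  FIRST(S)={b}  FIRST(A)={b}

Compute FOLLOW by fixpoint:
initialize: $ ∈ FOLLOW(S)
pass 1:
  A→A a a: FOLLOW(A) ⊇ FIRST(a) = {a}; new: +{a}
  S→A c b: FOLLOW(A) ⊇ FIRST(c) = {c}; new: +{c}
  FOLLOW[S]={$}  FOLLOW[A]={a,c}
pass 2: — fixpoint
  FOLLOW[S]={$}  FOLLOW[A]={a,c}

FOLLOW(A) = ["a", "c"]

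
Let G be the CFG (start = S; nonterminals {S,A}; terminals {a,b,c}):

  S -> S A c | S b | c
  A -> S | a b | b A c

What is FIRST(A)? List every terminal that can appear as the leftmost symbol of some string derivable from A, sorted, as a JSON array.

FIRST sets, iterate to fixpoint:
pass 1:
  A via A→a b: +{a}
  A via A→b A c: +{b}
  S via S→c: +{c}
  FIRST(S)={c}  FIRST(A)={a,b}
pass 2:
  A via A→S: +{c}
  FIRST(S)={c}  FIRST(A)={a,b,c}
pass 3: (stable)
  FIRST(S)={c}  FIRST(A)={a,b,c}

FIRST(A) = ["a", "b", "c"]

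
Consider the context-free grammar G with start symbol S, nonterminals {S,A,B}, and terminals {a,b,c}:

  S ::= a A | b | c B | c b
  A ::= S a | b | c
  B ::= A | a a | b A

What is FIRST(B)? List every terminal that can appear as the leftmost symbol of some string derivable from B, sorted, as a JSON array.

FIRST sets, iterate to fixpoint:
iter 1:
  A via A→b: +{b}
  A via A→c: +{c}
  B via B→A: +{b,c}
  B via B→a a: +{a}
  S via S→a A: +{a}
  S via S→b: +{b}
  S via S→c B: +{c}
  S: {a,b,c}  A: {b,c}  B: {a,b,c}
iter 2:
  A via A→S a: +{a}
  S: {a,b,c}  A: {a,b,c}  B: {a,b,c}
iter 3: done
  S: {a,b,c}  A: {a,b,c}  B: {a,b,c}

FIRST(B) = ["a", "b", "c"]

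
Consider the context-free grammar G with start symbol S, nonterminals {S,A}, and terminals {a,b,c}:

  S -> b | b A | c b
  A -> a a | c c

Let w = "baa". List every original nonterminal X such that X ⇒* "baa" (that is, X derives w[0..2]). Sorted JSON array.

CNF form of G:
  S -> T1 T2 | T2 A | b
  A -> T0 T0 | T1 T1
  T0 -> a
  T1 -> c
  T2 -> b

Fill CYK table bottom-up (cells [i..j] with 0 ≤ i ≤ j ≤ 2 only):
  cell(0,0) b: {S,T2}  orig:{S}
  cell(1,1) a: {T0}  orig:{}
  cell(2,2) a: {T0}  orig:{}
  cell(0,1) ba: ∅
  cell(1,2) aa: {A}
  cell(0,2) baa: {S}

Original NTs in T[0,2] deriving "baa": ["S"]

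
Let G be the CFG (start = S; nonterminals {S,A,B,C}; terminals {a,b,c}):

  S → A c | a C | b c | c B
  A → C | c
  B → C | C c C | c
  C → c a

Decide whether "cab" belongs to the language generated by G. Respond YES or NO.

Convert to CNF:
  S -> A T0 | T0 B | T1 C | T2 T0
  A -> T0 T1 | c
  B -> C X3 | T0 T1 | c
  C -> T0 T1
  T0 -> c
  T1 -> a
  T2 -> b
  X3 -> T0 C

Fill CYK table bottom-up:
  [0..0]={A,B,T0}  "c"  orig:{A,B}
  [1..1]={T1}  "a"  orig:{}
  [2..2]={T2}  "b"  orig:{}
  [0..1]={A,B,C}  "ca"
  [1..2]=∅  "ab"
  [0..2]=∅  "cab"

S ∉ T[0,2] ⇒ NO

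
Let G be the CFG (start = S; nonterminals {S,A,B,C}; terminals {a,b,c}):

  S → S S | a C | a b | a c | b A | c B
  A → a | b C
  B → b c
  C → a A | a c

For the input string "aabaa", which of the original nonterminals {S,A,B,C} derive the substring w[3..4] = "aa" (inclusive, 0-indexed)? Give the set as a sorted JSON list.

Convert to CNF:
  S -> S S | T0 A | T1 B | T2 C | T2 T0 | T2 T1
  A -> T0 C | a
  B -> T0 T1
  C -> T2 A | T2 T1
  T0 -> b
  T1 -> c
  T2 -> a

CYK table (by increasing span) — only the sub-triangle for w[3..4]:
  cell(3,3) a: {A,T2}  orig:{A}
  cell(4,4) a: {A,T2}  orig:{A}
  cell(3,4) aa: {C}

Original NTs in T[3,4] deriving "aa": ["C"]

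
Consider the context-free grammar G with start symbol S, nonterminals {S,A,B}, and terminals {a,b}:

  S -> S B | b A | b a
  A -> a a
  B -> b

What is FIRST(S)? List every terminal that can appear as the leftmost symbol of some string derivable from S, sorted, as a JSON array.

FIRST sets, iterate to fixpoint:
[1]
  A via A→a a: +{a}
  B via B→b: +{b}
  S via S→b A: +{b}
  FIRST[S]={b}  FIRST[A]={a}  FIRST[B]={b}
[2] (no change)
  FIRST[S]={b}  FIRST[A]={a}  FIRST[B]={b}

FIRST(S) = ["b"]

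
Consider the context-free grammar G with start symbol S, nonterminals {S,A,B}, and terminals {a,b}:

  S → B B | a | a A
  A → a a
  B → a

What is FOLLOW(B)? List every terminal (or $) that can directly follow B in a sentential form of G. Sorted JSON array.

FIRST sets, iterate to fixpoint:
[1]
  A via A→a a: +{a}
  B via B→a: +{a}
  S via S→B B: +{a}
  FIRST(S)={a}  FIRST(A)={a}  FIRST(B)={a}
[2] — fixpoint
  FIRST(S)={a}  FIRST(A)={a}  FIRST(B)={a}

FOLLOW iteration:
FOLLOW(S) := {$}
pass 1:
  S→B B: FOLLOW(B) ⊇ FIRST(B) = {a}; new: +{a}
  S→B B: FOLLOW(B) ⊇ FOLLOW(S) ⊇ {$}; new: +{$}
  S→a A: FOLLOW(A) ⊇ FOLLOW(S) ⊇ {$}; new: +{$}
  S: {$}  A: {$}  B: {$,a}
pass 2: done
  S: {$}  A: {$}  B: {$,a}

FOLLOW(B) = ["$", "a"]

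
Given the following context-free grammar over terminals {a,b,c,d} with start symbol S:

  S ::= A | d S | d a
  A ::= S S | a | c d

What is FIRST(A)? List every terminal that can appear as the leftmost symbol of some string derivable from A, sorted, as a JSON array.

FIRST sets, iterate to fixpoint:
round 1:
  A via A→a: +{a}
  A via A→c d: +{c}
  S via S→A: +{a,c}
  S via S→d S: +{d}
  FIRST[S]={a,c,d}  FIRST[A]={a,c}
round 2:
  A via A→S S: +{d}
  FIRST[S]={a,c,d}  FIRST[A]={a,c,d}
round 3: — fixpoint
  FIRST[S]={a,c,d}  FIRST[A]={a,c,d}

FIRST(A) = ["a", "c", "d"]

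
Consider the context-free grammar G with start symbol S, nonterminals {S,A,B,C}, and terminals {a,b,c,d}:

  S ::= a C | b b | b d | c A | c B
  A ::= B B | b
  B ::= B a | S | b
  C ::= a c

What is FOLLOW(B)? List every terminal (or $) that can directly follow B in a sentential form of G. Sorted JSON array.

FIRST sets, iterate to fixpoint:
round 1:
  A via A→b: +{b}
  B via B→b: +{b}
  C via C→a c: +{a}
  S via S→a C: +{a}
  S via S→b b: +{b}
  S via S→c A: +{c}
  S: {a,b,c}  A: {b}  B: {b}  C: {a}
round 2:
  B via B→S: +{a,c}
  S: {a,b,c}  A: {b}  B: {a,b,c}  C: {a}
round 3:
  A via A→B B: +{a,c}
  S: {a,b,c}  A: {a,b,c}  B: {a,b,c}  C: {a}
round 4: (no change)
  S: {a,b,c}  A: {a,b,c}  B: {a,b,c}  C: {a}

Compute FOLLOW by fixpoint:
seed FOLLOW(S) with $
pass 1:
  A→B B: FOLLOW(B) ⊇ FIRST(B) = {a,b,c}; new: +{a,b,c}
  B→S: FOLLOW(S) ⊇ FOLLOW(B) ⊇ {a,b,c}; new: +{a,b,c}
  S→a C: FOLLOW(C) ⊇ FOLLOW(S) ⊇ {$,a,b,c}; new: +{$,a,b,c}
  S→c A: FOLLOW(A) ⊇ FOLLOW(S) ⊇ {$,a,b,c}; new: +{$,a,b,c}
  S→c B: FOLLOW(B) ⊇ FOLLOW(S) ⊇ {$,a,b,c}; new: +{$}
  FOLLOW(S)={$,a,b,c}  FOLLOW(A)={$,a,b,c}  FOLLOW(B)={$,a,b,c}  FOLLOW(C)={$,a,b,c}
pass 2: done
  FOLLOW(S)={$,a,b,c}  FOLLOW(A)={$,a,b,c}  FOLLOW(B)={$,a,b,c}  FOLLOW(C)={$,a,b,c}

FOLLOW(B) = ["$", "a", "b", "c"]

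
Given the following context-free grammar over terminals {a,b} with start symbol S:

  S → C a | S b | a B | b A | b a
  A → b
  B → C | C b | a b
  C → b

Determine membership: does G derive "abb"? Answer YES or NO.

Convert to CNF:
  S -> C T1 | S T0 | T0 A | T0 T1 | T1 B
  A -> b
  B -> C T0 | T1 T0 | b
  C -> b
  T0 -> b
  T1 -> a

CYK fill:
  T[0,0] 'a' = {T1}  orig:{}
  T[1,1] 'b' = {A,B,C,T0}  orig:{A,B,C}
  T[2,2] 'b' = {A,B,C,T0}  orig:{A,B,C}
  T[0,1] 'ab' = {B,S}
  T[1,2] 'bb' = {B,S}
  T[0,2] 'abb' = {S}

S ∈ T[0,2] ⇒ YES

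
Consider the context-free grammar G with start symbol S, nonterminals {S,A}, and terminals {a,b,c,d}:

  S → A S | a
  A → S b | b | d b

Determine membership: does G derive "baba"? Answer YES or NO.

Convert to CNF:
  S -> A S | a
  A -> S T0 | T1 T0 | b
  T0 -> b
  T1 -> d

CYK fill:
  T[0,0] 'b' = {A,T0}  orig:{A}
  T[1,1] 'a' = {S}
  T[2,2] 'b' = {A,T0}  orig:{A}
  T[3,3] 'a' = {S}
  T[0,1] 'ba' = {S}
  T[1,2] 'ab' = {A}
  T[2,3] 'ba' = {S}
  T[0,2] 'bab' = {A}
  T[1,3] 'aba' = {S}
  T[0,3] 'baba' = {S}

S ∈ T[0,3] ⇒ YES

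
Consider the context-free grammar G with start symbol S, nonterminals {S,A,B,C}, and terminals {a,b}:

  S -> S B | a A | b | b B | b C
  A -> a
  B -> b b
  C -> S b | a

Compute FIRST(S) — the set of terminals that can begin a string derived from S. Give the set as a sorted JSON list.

FIRST sets, iterate to fixpoint:
iter 1:
  A via A→a: +{a}
  B via B→b b: +{b}
  C via C→a: +{a}
  S via S→a A: +{a}
  S via S→b: +{b}
  FIRST[S]={a,b}  FIRST[A]={a}  FIRST[B]={b}  FIRST[C]={a}
iter 2:
  C via C→S b: +{b}
  FIRST[S]={a,b}  FIRST[A]={a}  FIRST[B]={b}  FIRST[C]={a,b}
iter 3: (no change)
  FIRST[S]={a,b}  FIRST[A]={a}  FIRST[B]={b}  FIRST[C]={a,b}

FIRST(S) = ["a", "b"]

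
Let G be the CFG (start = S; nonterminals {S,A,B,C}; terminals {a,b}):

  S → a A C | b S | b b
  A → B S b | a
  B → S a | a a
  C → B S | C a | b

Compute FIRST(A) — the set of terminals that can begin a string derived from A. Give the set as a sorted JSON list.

FIRST sets, iterate to fixpoint:
iter 1:
  A via A→a: +{a}
  B via B→a a: +{a}
  C via C→B S: +{a}
  C via C→b: +{b}
  S via S→a A C: +{a}
  S via S→b S: +{b}
  FIRST(S)={a,b}  FIRST(A)={a}  FIRST(B)={a}  FIRST(C)={a,b}
iter 2:
  B via B→S a: +{b}
  FIRST(S)={a,b}  FIRST(A)={a}  FIRST(B)={a,b}  FIRST(C)={a,b}
iter 3:
  A via A→B S b: +{b}
  FIRST(S)={a,b}  FIRST(A)={a,b}  FIRST(B)={a,b}  FIRST(C)={a,b}
iter 4: — fixpoint
  FIRST(S)={a,b}  FIRST(A)={a,b}  FIRST(B)={a,b}  FIRST(C)={a,b}

FIRST(A) = ["a", "b"]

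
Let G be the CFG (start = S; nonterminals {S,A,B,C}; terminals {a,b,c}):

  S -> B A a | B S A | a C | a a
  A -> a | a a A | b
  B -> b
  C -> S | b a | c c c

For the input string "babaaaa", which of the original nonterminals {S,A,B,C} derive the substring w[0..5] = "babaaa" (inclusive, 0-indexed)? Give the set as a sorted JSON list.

Convert to CNF:
  S -> B X7 | B X8 | T0 C | T0 T0
  A -> T0 X3 | a | b
  B -> b
  C -> B X4 | B X5 | T0 C | T0 T0 | T1 T0 | T2 X6
  T0 -> a
  T1 -> b
  T2 -> c
  X3 -> T0 A
  X4 -> A T0
  X5 -> S A
  X6 -> T2 T2
  X7 -> A T0
  X8 -> S A

CYK table (by increasing span) (cells [i..j] with 0 ≤ i ≤ j ≤ 5 only):
  T[0,0] 'b' = {A,B,T1}  orig:{A,B}
  T[1,1] 'a' = {A,T0}  orig:{A}
  T[2,2] 'b' = {A,B,T1}  orig:{A,B}
  T[3,3] 'a' = {A,T0}  orig:{A}
  T[4,4] 'a' = {A,T0}  orig:{A}
  T[5,5] 'a' = {A,T0}  orig:{A}
  T[0,1] 'ba' = {C,X4,X7}  orig:{C}
  T[1,2] 'ab' = {X3}  orig:{}
  T[2,3] 'ba' = {C,X4,X7}  orig:{C}
  T[3,4] 'aa' = {C,S,X3,X4,X7}  orig:{C,S}
  T[4,5] 'aa' = {C,S,X3,X4,X7}  orig:{C,S}
  T[0,2] 'bab' = ∅
  T[1,3] 'aba' = {C,S}
  T[2,4] 'baa' = {C,S}
  T[3,5] 'aaa' = {A,C,S,X5,X8}  orig:{A,C,S}
  T[0,3] 'baba' = ∅
  T[1,4] 'abaa' = {C,S,X5,X8}  orig:{C,S}
  T[2,5] 'baaa' = {C,S,X5,X8}  orig:{C,S}
  T[0,4] 'babaa' = {C,S}
  T[1,5] 'abaaa' = {C,S,X5,X8}  orig:{C,S}
  T[0,5] 'babaaa' = {C,S,X5,X8}  orig:{C,S}

Original NTs in T[0,5] deriving "babaaa": ["C", "S"]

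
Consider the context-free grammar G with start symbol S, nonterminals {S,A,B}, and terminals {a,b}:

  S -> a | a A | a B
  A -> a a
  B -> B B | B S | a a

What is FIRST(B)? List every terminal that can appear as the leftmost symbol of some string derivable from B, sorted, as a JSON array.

FIRST iteration:
pass 1:
  A via A→a a: +{a}
  B via B→a a: +{a}
  S via S→a: +{a}
  FIRST(S)={a}  FIRST(A)={a}  FIRST(B)={a}
pass 2: (stable)
  FIRST(S)={a}  FIRST(A)={a}  FIRST(B)={a}

FIRST(B) = ["a"]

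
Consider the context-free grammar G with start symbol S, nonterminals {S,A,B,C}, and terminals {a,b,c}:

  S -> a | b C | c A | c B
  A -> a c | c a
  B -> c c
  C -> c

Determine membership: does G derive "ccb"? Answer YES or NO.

CNF form of G:
  S -> T1 A | T1 B | T2 C | a
  A -> T0 T1 | T1 T0
  B -> T1 T1
  C -> c
  T0 -> a
  T1 -> c
  T2 -> b

CYK table (by increasing span):
  [0..0]={C,T1}  "c"  orig:{C}
  [1..1]={C,T1}  "c"  orig:{C}
  [2..2]={T2}  "b"  orig:{}
  [0..1]={B}  "cc"
  [1..2]=∅  "cb"
  [0..2]=∅  "ccb"

S ∉ T[0,2] ⇒ NO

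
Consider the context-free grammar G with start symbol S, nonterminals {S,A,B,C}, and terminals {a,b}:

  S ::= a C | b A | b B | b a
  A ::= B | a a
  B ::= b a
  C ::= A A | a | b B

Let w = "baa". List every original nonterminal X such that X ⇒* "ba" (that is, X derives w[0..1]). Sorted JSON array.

CNF form of G:
  S -> T0 C | T1 A | T1 B | T1 T0
  A -> T0 T0 | T1 T0
  B -> T1 T0
  C -> A A | T1 B | a
  T0 -> a
  T1 -> b

CYK table (by increasing span) (cells [i..j] with 0 ≤ i ≤ j ≤ 1 only):
  T[0,0] 'b' = {T1}  orig:{}
  T[1,1] 'a' = {C,T0}  orig:{C}
  T[0,1] 'ba' = {A,B,S}

Original NTs in T[0,1] deriving "ba": ["A", "B", "S"]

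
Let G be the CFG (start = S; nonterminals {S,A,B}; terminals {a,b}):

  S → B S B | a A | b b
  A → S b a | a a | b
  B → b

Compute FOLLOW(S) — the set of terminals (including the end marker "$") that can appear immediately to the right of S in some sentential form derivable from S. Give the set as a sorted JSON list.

Compute FIRST by fixpoint:
[1]
  A via A→a a: +{a}
  A via A→b: +{b}
  B via B→b: +{b}
  S via S→B S B: +{b}
  S via S→a A: +{a}
  FIRST(S)={a,b}  FIRST(A)={a,b}  FIRST(B)={b}
[2] — fixpoint
  FIRST(S)={a,b}  FIRST(A)={a,b}  FIRST(B)={b}

FOLLOW sets:
FOLLOW(S) := {$}
iter 1:
  A→S b a: FOLLOW(S) ⊇ FIRST(b) = {b}; new: +{b}
  S→B S B: FOLLOW(B) ⊇ FIRST(S) = {a,b}; new: +{a,b}
  S→B S B: FOLLOW(B) ⊇ FOLLOW(S) ⊇ {$,b}; new: +{$}
  S→a A: FOLLOW(A) ⊇ FOLLOW(S) ⊇ {$,b}; new: +{$,b}
  S: {$,b}  A: {$,b}  B: {$,a,b}
iter 2: — fixpoint
  S: {$,b}  A: {$,b}  B: {$,a,b}

FOLLOW(S) = ["$", "b"]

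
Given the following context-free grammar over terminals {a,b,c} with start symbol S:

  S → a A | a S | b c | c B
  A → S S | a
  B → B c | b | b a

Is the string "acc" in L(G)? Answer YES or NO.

Convert to CNF:
  S -> T0 B | T1 T0 | T2 A | T2 S
  A -> S S | a
  B -> B T0 | T1 T2 | b
  T0 -> c
  T1 -> b
  T2 -> a

Fill CYK table bottom-up:
  [0..0]={A,T2}  "a"  orig:{A}
  [1..1]={T0}  "c"  orig:{}
  [2..2]={T0}  "c"  orig:{}
  [0..1]=∅  "ac"
  [1..2]=∅  "cc"
  [0..2]=∅  "acc"

S ∉ T[0,2] ⇒ NO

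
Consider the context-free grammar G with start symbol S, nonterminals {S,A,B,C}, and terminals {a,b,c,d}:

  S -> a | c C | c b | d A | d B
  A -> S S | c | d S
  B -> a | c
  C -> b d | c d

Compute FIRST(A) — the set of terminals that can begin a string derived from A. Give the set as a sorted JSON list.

FIRST sets, iterate to fixpoint:
[1]
  A via A→c: +{c}
  A via A→d S: +{d}
  B via B→a: +{a}
  B via B→c: +{c}
  C via C→b d: +{b}
  C via C→c d: +{c}
  S via S→a: +{a}
  S via S→c C: +{c}
  S via S→d A: +{d}
  S: {a,c,d}  A: {c,d}  B: {a,c}  C: {b,c}
[2]
  A via A→S S: +{a}
  S: {a,c,d}  A: {a,c,d}  B: {a,c}  C: {b,c}
[3] (stable)
  S: {a,c,d}  A: {a,c,d}  B: {a,c}  C: {b,c}

FIRST(A) = ["a", "c", "d"]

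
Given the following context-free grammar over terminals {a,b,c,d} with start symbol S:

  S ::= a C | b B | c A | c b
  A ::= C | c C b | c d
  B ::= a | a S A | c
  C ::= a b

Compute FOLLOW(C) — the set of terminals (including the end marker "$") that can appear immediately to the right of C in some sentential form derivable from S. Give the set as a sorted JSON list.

FIRST iteration:
pass 1:
  A via A→c C b: +{c}
  B via B→a: +{a}
  B via B→c: +{c}
  C via C→a b: +{a}
  S via S→a C: +{a}
  S via S→b B: +{b}
  S via S→c A: +{c}
  S: {a,b,c}  A: {c}  B: {a,c}  C: {a}
pass 2:
  A via A→C: +{a}
  S: {a,b,c}  A: {a,c}  B: {a,c}  C: {a}
pass 3: done
  S: {a,b,c}  A: {a,c}  B: {a,c}  C: {a}

FOLLOW sets:
seed FOLLOW(S) with $
pass 1:
  A→c C b: FOLLOW(C) ⊇ FIRST(b) = {b}; new: +{b}
  B→a S A: FOLLOW(S) ⊇ FIRST(A) = {a,c}; new: +{a,c}
  S→a C: FOLLOW(C) ⊇ FOLLOW(S) ⊇ {$,a,c}; new: +{$,a,c}
  S→b B: FOLLOW(B) ⊇ FOLLOW(S) ⊇ {$,a,c}; new: +{$,a,c}
  S→c A: FOLLOW(A) ⊇ FOLLOW(S) ⊇ {$,a,c}; new: +{$,a,c}
  FOLLOW[S]={$,a,c}  FOLLOW[A]={$,a,c}  FOLLOW[B]={$,a,c}  FOLLOW[C]={$,a,b,c}
pass 2: (no change)
  FOLLOW[S]={$,a,c}  FOLLOW[A]={$,a,c}  FOLLOW[B]={$,a,c}  FOLLOW[C]={$,a,b,c}

FOLLOW(C) = ["$", "a", "b", "c"]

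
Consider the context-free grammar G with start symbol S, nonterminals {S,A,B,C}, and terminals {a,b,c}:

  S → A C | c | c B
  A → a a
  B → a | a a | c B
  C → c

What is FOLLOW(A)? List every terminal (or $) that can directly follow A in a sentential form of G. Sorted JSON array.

FIRST iteration:
iter 1:
  A via A→a a: +{a}
  B via B→a: +{a}
  B via B→c B: +{c}
  C via C→c: +{c}
  S via S→A C: +{a}
  S via S→c: +{c}
  FIRST(S)={a,c}  FIRST(A)={a}  FIRST(B)={a,c}  FIRST(C)={c}
iter 2: (stable)
  FIRST(S)={a,c}  FIRST(A)={a}  FIRST(B)={a,c}  FIRST(C)={c}

FOLLOW iteration:
seed FOLLOW(S) with $
iter 1:
  S→A C: FOLLOW(A) ⊇ FIRST(C) = {c}; new: +{c}
  S→A C: FOLLOW(C) ⊇ FOLLOW(S) ⊇ {$}; new: +{$}
  S→c B: FOLLOW(B) ⊇ FOLLOW(S) ⊇ {$}; new: +{$}
  S: {$}  A: {c}  B: {$}  C: {$}
iter 2: done
  S: {$}  A: {c}  B: {$}  C: {$}

FOLLOW(A) = ["c"]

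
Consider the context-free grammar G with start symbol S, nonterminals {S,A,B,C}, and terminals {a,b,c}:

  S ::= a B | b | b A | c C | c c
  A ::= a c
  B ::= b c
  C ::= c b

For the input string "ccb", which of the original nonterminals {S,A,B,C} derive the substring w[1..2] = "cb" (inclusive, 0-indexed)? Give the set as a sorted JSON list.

CNF form of G:
  S -> T0 B | T1 C | T1 T1 | T2 A | b
  A -> T0 T1
  B -> T2 T1
  C -> T1 T2
  T0 -> a
  T1 -> c
  T2 -> b

CYK table (by increasing span) (cells [i..j] with 1 ≤ i ≤ j ≤ 2 only):
  T[1,1] 'c' = {T1}  orig:{}
  T[2,2] 'b' = {S,T2}  orig:{S}
  T[1,2] 'cb' = {C}

Original NTs in T[1,2] deriving "cb": ["C"]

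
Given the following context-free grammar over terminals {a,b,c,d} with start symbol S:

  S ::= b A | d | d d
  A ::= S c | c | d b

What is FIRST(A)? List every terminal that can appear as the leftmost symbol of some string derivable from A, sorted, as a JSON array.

FIRST sets, iterate to fixpoint:
[1]
  A via A→c: +{c}
  A via A→d b: +{d}
  S via S→b A: +{b}
  S via S→d: +{d}
  S: {b,d}  A: {c,d}
[2]
  A via A→S c: +{b}
  S: {b,d}  A: {b,c,d}
[3] (no change)
  S: {b,d}  A: {b,c,d}

FIRST(A) = ["b", "c", "d"]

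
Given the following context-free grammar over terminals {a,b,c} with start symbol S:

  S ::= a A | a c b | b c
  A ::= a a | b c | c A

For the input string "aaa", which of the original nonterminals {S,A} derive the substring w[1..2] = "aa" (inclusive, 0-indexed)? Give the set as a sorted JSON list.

CNF form of G:
  S -> T0 A | T0 X3 | T1 T2
  A -> T0 T0 | T1 T2 | T2 A
  T0 -> a
  T1 -> b
  T2 -> c
  X3 -> T2 T1

CYK fill — only the sub-triangle for w[1..2]:
  T[1,1] 'a' = {T0}  orig:{}
  T[2,2] 'a' = {T0}  orig:{}
  T[1,2] 'aa' = {A}

Original NTs in T[1,2] deriving "aa": ["A"]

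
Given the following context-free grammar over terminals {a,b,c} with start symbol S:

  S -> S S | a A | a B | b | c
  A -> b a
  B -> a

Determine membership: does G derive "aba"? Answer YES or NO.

Convert to CNF:
  S -> S S | T1 A | T1 B | b | c
  A -> T0 T1
  B -> a
  T0 -> b
  T1 -> a

CYK fill:
  cell(0,0) a: {B,T1}  orig:{B}
  cell(1,1) b: {S,T0}  orig:{S}
  cell(2,2) a: {B,T1}  orig:{B}
  cell(0,1) ab: ∅
  cell(1,2) ba: {A}
  cell(0,2) aba: {S}

S ∈ T[0,2] ⇒ YES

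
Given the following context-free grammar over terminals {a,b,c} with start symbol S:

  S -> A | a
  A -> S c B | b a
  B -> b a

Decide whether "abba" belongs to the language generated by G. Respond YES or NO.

Convert to CNF:
  S -> S X4 | T1 T2 | a
  A -> S X3 | T1 T2
  B -> T1 T2
  T0 -> c
  T1 -> b
  T2 -> a
  X3 -> T0 B
  X4 -> T0 B

Fill CYK table bottom-up:
  cell(0,0) a: {S,T2}  orig:{S}
  cell(1,1) b: {T1}  orig:{}
  cell(2,2) b: {T1}  orig:{}
  cell(3,3) a: {S,T2}  orig:{S}
  cell(0,1) ab: ∅
  cell(1,2) bb: ∅
  cell(2,3) ba: {A,B,S}
  cell(0,2) abb: ∅
  cell(1,3) bba: ∅
  cell(0,3) abba: ∅

S ∉ T[0,3] ⇒ NO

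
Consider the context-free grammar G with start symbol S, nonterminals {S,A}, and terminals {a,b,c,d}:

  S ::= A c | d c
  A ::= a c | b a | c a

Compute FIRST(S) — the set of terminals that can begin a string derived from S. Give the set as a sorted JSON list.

FIRST iteration:
iter 1:
  A via A→a c: +{a}
  A via A→b a: +{b}
  A via A→c a: +{c}
  S via S→A c: +{a,b,c}
  S via S→d c: +{d}
  FIRST[S]={a,b,c,d}  FIRST[A]={a,b,c}
iter 2: — fixpoint
  FIRST[S]={a,b,c,d}  FIRST[A]={a,b,c}

FIRST(S) = ["a", "b", "c", "d"]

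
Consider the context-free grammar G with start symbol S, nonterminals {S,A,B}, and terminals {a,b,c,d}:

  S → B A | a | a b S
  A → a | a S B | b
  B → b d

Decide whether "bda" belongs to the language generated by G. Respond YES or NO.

Convert to CNF:
  S -> B A | T0 X4 | a
  A -> T0 X3 | a | b
  B -> T1 T2
  T0 -> a
  T1 -> b
  T2 -> d
  X3 -> S B
  X4 -> T1 S

CYK fill:
  T[0,0] 'b' = {A,T1}  orig:{A}
  T[1,1] 'd' = {T2}  orig:{}
  T[2,2] 'a' = {A,S,T0}  orig:{A,S}
  T[0,1] 'bd' = {B}
  T[1,2] 'da' = ∅
  T[0,2] 'bda' = {S}

S ∈ T[0,2] ⇒ YES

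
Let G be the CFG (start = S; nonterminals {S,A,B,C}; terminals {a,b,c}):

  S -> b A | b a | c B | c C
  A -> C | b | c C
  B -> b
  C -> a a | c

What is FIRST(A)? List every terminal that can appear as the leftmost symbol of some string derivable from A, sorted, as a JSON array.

FIRST sets, iterate to fixpoint:
iter 1:
  A via A→b: +{b}
  A via A→c C: +{c}
  B via B→b: +{b}
  C via C→a a: +{a}
  C via C→c: +{c}
  S via S→b A: +{b}
  S via S→c B: +{c}
  FIRST(S)={b,c}  FIRST(A)={b,c}  FIRST(B)={b}  FIRST(C)={a,c}
iter 2:
  A via A→C: +{a}
  FIRST(S)={b,c}  FIRST(A)={a,b,c}  FIRST(B)={b}  FIRST(C)={a,c}
iter 3: (no change)
  FIRST(S)={b,c}  FIRST(A)={a,b,c}  FIRST(B)={b}  FIRST(C)={a,c}

FIRST(A) = ["a", "b", "c"]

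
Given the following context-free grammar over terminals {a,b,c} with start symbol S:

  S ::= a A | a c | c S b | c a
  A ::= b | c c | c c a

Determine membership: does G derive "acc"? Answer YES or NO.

Convert to CNF:
  S -> T0 T1 | T0 X4 | T1 A | T1 T0
  A -> T0 T0 | T0 X3 | b
  T0 -> c
  T1 -> a
  T2 -> b
  X3 -> T0 T1
  X4 -> S T2

Fill CYK table bottom-up:
  cell(0,0) a: {T1}  orig:{}
  cell(1,1) c: {T0}  orig:{}
  cell(2,2) c: {T0}  orig:{}
  cell(0,1) ac: {S}
  cell(1,2) cc: {A}
  cell(0,2) acc: {S}

S ∈ T[0,2] ⇒ YES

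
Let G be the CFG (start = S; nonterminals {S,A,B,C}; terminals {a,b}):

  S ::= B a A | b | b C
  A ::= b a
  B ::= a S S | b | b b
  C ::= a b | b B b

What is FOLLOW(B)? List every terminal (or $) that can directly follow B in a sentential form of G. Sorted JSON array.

Compute FIRST by fixpoint:
[1]
  A via A→b a: +{b}
  B via B→a S S: +{a}
  B via B→b: +{b}
  C via C→a b: +{a}
  C via C→b B b: +{b}
  S via S→B a A: +{a,b}
  FIRST[S]={a,b}  FIRST[A]={b}  FIRST[B]={a,b}  FIRST[C]={a,b}
[2] (no change)
  FIRST[S]={a,b}  FIRST[A]={b}  FIRST[B]={a,b}  FIRST[C]={a,b}

FOLLOW iteration:
initialize: $ ∈ FOLLOW(S)
round 1:
  B→a S S: FOLLOW(S) ⊇ FIRST(S) = {a,b}; new: +{a,b}
  C→b B b: FOLLOW(B) ⊇ FIRST(b) = {b}; new: +{b}
  S→B a A: FOLLOW(B) ⊇ FIRST(a) = {a}; new: +{a}
  S→B a A: FOLLOW(A) ⊇ FOLLOW(S) ⊇ {$,a,b}; new: +{$,a,b}
  S→b C: FOLLOW(C) ⊇ FOLLOW(S) ⊇ {$,a,b}; new: +{$,a,b}
  S: {$,a,b}  A: {$,a,b}  B: {a,b}  C: {$,a,b}
round 2: (stable)
  S: {$,a,b}  A: {$,a,b}  B: {a,b}  C: {$,a,b}

FOLLOW(B) = ["a", "b"]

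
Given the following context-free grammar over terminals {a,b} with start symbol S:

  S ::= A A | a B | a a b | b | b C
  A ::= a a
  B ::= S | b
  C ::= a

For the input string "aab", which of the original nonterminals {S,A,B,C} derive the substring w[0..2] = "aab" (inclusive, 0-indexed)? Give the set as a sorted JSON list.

CNF form of G:
  S -> A A | T0 B | T0 X3 | T1 C | b
  A -> T0 T0
  B -> A A | T0 B | T0 X2 | T1 C | b
  C -> a
  T0 -> a
  T1 -> b
  X2 -> T0 T1
  X3 -> T0 T1

Fill CYK table bottom-up (cells [i..j] with 0 ≤ i ≤ j ≤ 2 only):
  [0..0]={C,T0}  "a"  orig:{C}
  [1..1]={C,T0}  "a"  orig:{C}
  [2..2]={B,S,T1}  "b"  orig:{B,S}
  [0..1]={A}  "aa"
  [1..2]={B,S,X2,X3}  "ab"  orig:{B,S}
  [0..2]={B,S}  "aab"

Original NTs in T[0,2] deriving "aab": ["B", "S"]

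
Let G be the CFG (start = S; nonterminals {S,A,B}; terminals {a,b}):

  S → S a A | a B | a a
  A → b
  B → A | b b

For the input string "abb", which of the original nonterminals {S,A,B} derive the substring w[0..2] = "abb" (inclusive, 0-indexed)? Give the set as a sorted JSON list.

Convert to CNF:
  S -> S X2 | T1 B | T1 T1
  A -> b
  B -> T0 T0 | b
  T0 -> b
  T1 -> a
  X2 -> T1 A

CYK table (by increasing span) — only the sub-triangle for w[0..2]:
  T[0,0] 'a' = {T1}  orig:{}
  T[1,1] 'b' = {A,B,T0}  orig:{A,B}
  T[2,2] 'b' = {A,B,T0}  orig:{A,B}
  T[0,1] 'ab' = {S,X2}  orig:{S}
  T[1,2] 'bb' = {B}
  T[0,2] 'abb' = {S}

Original NTs in T[0,2] deriving "abb": ["S"]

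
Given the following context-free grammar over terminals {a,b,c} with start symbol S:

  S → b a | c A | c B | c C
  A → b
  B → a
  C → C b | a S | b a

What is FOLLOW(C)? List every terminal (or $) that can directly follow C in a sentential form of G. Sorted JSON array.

FIRST sets, iterate to fixpoint:
pass 1:
  A via A→b: +{b}
  B via B→a: +{a}
  C via C→a S: +{a}
  C via C→b a: +{b}
  S via S→b a: +{b}
  S via S→c A: +{c}
  S: {b,c}  A: {b}  B: {a}  C: {a,b}
pass 2: — fixpoint
  S: {b,c}  A: {b}  B: {a}  C: {a,b}

FOLLOW iteration:
initialize: $ ∈ FOLLOW(S)
iter 1:
  C→C b: FOLLOW(C) ⊇ FIRST(b) = {b}; new: +{b}
  C→a S: FOLLOW(S) ⊇ FOLLOW(C) ⊇ {b}; new: +{b}
  S→c A: FOLLOW(A) ⊇ FOLLOW(S) ⊇ {$,b}; new: +{$,b}
  S→c B: FOLLOW(B) ⊇ FOLLOW(S) ⊇ {$,b}; new: +{$,b}
  S→c C: FOLLOW(C) ⊇ FOLLOW(S) ⊇ {$,b}; new: +{$}
  FOLLOW(S)={$,b}  FOLLOW(A)={$,b}  FOLLOW(B)={$,b}  FOLLOW(C)={$,b}
iter 2: done
  FOLLOW(S)={$,b}  FOLLOW(A)={$,b}  FOLLOW(B)={$,b}  FOLLOW(C)={$,b}

FOLLOW(C) = ["$", "b"]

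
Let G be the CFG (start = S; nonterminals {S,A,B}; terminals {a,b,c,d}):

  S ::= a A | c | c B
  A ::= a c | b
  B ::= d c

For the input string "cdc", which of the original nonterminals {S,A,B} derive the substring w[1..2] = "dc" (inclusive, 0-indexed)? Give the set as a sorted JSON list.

Convert to CNF:
  S -> T0 A | T1 B | c
  A -> T0 T1 | b
  B -> T2 T1
  T0 -> a
  T1 -> c
  T2 -> d

CYK table (by increasing span) — only the sub-triangle for w[1..2]:
  [1..1]={T2}  "d"  orig:{}
  [2..2]={S,T1}  "c"  orig:{S}
  [1..2]={B}  "dc"

Original NTs in T[1,2] deriving "dc": ["B"]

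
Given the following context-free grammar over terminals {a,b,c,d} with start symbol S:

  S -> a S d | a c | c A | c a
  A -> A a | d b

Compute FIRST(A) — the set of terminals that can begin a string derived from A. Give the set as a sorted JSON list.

FIRST sets, iterate to fixpoint:
iter 1:
  A via A→d b: +{d}
  S via S→a S d: +{a}
  S via S→c A: +{c}
  S: {a,c}  A: {d}
iter 2: — fixpoint
  S: {a,c}  A: {d}

FIRST(A) = ["d"]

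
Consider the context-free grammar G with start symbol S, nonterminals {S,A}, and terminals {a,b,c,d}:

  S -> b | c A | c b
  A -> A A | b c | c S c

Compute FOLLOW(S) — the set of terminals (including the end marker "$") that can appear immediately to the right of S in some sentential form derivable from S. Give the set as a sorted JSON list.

Compute FIRST by fixpoint:
iter 1:
  A via A→b c: +{b}
  A via A→c S c: +{c}
  S via S→b: +{b}
  S via S→c A: +{c}
  FIRST(S)={b,c}  FIRST(A)={b,c}
iter 2: done
  FIRST(S)={b,c}  FIRST(A)={b,c}

FOLLOW iteration:
FOLLOW(S) := {$}
pass 1:
  A→A A: FOLLOW(A) ⊇ FIRST(A) = {b,c}; new: +{b,c}
  A→c S c: FOLLOW(S) ⊇ FIRST(c) = {c}; new: +{c}
  S→c A: FOLLOW(A) ⊇ FOLLOW(S) ⊇ {$,c}; new: +{$}
  FOLLOW(S)={$,c}  FOLLOW(A)={$,b,c}
pass 2: (stable)
  FOLLOW(S)={$,c}  FOLLOW(A)={$,b,c}

FOLLOW(S) = ["$", "c"]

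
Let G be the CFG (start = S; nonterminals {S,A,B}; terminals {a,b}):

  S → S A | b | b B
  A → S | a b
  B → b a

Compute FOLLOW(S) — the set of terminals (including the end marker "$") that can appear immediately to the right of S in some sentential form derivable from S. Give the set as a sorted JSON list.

FIRST sets, iterate to fixpoint:
pass 1:
  A via A→a b: +{a}
  B via B→b a: +{b}
  S via S→b: +{b}
  S: {b}  A: {a}  B: {b}
pass 2:
  A via A→S: +{b}
  S: {b}  A: {a,b}  B: {b}
pass 3: (no change)
  S: {b}  A: {a,b}  B: {b}

FOLLOW iteration:
initialize: $ ∈ FOLLOW(S)
[1]
  S→S A: FOLLOW(S) ⊇ FIRST(A) = {a,b}; new: +{a,b}
  S→S A: FOLLOW(A) ⊇ FOLLOW(S) ⊇ {$,a,b}; new: +{$,a,b}
  S→b B: FOLLOW(B) ⊇ FOLLOW(S) ⊇ {$,a,b}; new: +{$,a,b}
  FOLLOW(S)={$,a,b}  FOLLOW(A)={$,a,b}  FOLLOW(B)={$,a,b}
[2] done
  FOLLOW(S)={$,a,b}  FOLLOW(A)={$,a,b}  FOLLOW(B)={$,a,b}

FOLLOW(S) = ["$", "a", "b"]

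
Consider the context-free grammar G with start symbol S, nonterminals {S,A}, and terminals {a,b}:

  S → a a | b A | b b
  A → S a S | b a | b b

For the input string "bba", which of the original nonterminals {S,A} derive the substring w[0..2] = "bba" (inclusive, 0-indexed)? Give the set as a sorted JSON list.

Convert to CNF:
  S -> T0 T0 | T1 A | T1 T1
  A -> S X2 | T1 T0 | T1 T1
  T0 -> a
  T1 -> b
  X2 -> T0 S

Fill CYK table bottom-up — only the sub-triangle for w[0..2]:
  cell(0,0) b: {T1}  orig:{}
  cell(1,1) b: {T1}  orig:{}
  cell(2,2) a: {T0}  orig:{}
  cell(0,1) bb: {A,S}
  cell(1,2) ba: {A}
  cell(0,2) bba: {S}

Original NTs in T[0,2] deriving "bba": ["S"]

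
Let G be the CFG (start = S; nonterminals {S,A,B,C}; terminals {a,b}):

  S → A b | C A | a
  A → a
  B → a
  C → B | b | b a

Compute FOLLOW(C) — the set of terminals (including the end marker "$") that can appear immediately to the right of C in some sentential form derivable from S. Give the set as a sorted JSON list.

Compute FIRST by fixpoint:
pass 1:
  A via A→a: +{a}
  B via B→a: +{a}
  C via C→B: +{a}
  C via C→b: +{b}
  S via S→A b: +{a}
  S via S→C A: +{b}
  S: {a,b}  A: {a}  B: {a}  C: {a,b}
pass 2: (stable)
  S: {a,b}  A: {a}  B: {a}  C: {a,b}

FOLLOW sets:
FOLLOW(S) := {$}
iter 1:
  S→A b: FOLLOW(A) ⊇ FIRST(b) = {b}; new: +{b}
  S→C A: FOLLOW(C) ⊇ FIRST(A) = {a}; new: +{a}
  S→C A: FOLLOW(A) ⊇ FOLLOW(S) ⊇ {$}; new: +{$}
  FOLLOW(S)={$}  FOLLOW(A)={$,b}  FOLLOW(B)={}  FOLLOW(C)={a}
iter 2:
  C→B: FOLLOW(B) ⊇ FOLLOW(C) ⊇ {a}; new: +{a}
  FOLLOW(S)={$}  FOLLOW(A)={$,b}  FOLLOW(B)={a}  FOLLOW(C)={a}
iter 3: (stable)
  FOLLOW(S)={$}  FOLLOW(A)={$,b}  FOLLOW(B)={a}  FOLLOW(C)={a}

FOLLOW(C) = ["a"]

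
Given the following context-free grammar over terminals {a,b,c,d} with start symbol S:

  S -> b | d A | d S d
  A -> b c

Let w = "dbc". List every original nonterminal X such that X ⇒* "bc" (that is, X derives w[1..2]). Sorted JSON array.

CNF form of G:
  S -> T2 A | T2 X3 | b
  A -> T0 T1
  T0 -> b
  T1 -> c
  T2 -> d
  X3 -> S T2

CYK fill — only the sub-triangle for w[1..2]:
  cell(1,1) b: {S,T0}  orig:{S}
  cell(2,2) c: {T1}  orig:{}
  cell(1,2) bc: {A}

Original NTs in T[1,2] deriving "bc": ["A"]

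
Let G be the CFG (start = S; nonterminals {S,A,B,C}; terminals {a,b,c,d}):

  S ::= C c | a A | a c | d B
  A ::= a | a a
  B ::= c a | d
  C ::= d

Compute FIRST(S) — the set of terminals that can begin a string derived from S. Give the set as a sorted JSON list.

Compute FIRST by fixpoint:
iter 1:
  A via A→a: +{a}
  B via B→c a: +{c}
  B via B→d: +{d}
  C via C→d: +{d}
  S via S→C c: +{d}
  S via S→a A: +{a}
  FIRST(S)={a,d}  FIRST(A)={a}  FIRST(B)={c,d}  FIRST(C)={d}
iter 2: — fixpoint
  FIRST(S)={a,d}  FIRST(A)={a}  FIRST(B)={c,d}  FIRST(C)={d}

FIRST(S) = ["a", "d"]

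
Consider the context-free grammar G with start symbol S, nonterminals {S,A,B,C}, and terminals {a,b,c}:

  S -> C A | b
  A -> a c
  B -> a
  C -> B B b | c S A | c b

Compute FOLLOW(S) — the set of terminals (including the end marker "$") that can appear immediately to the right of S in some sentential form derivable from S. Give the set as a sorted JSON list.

FIRST sets, iterate to fixpoint:
iter 1:
  A via A→a c: +{a}
  B via B→a: +{a}
  C via C→B B b: +{a}
  C via C→c S A: +{c}
  S via S→C A: +{a,c}
  S via S→b: +{b}
  FIRST[S]={a,b,c}  FIRST[A]={a}  FIRST[B]={a}  FIRST[C]={a,c}
iter 2: done
  FIRST[S]={a,b,c}  FIRST[A]={a}  FIRST[B]={a}  FIRST[C]={a,c}

FOLLOW iteration:
initialize: $ ∈ FOLLOW(S)
[1]
  C→B B b: FOLLOW(B) ⊇ FIRST(B) = {a}; new: +{a}
  C→B B b: FOLLOW(B) ⊇ FIRST(b) = {b}; new: +{b}
  C→c S A: FOLLOW(S) ⊇ FIRST(A) = {a}; new: +{a}
  S→C A: FOLLOW(C) ⊇ FIRST(A) = {a}; new: +{a}
  S→C A: FOLLOW(A) ⊇ FOLLOW(S) ⊇ {$,a}; new: +{$,a}
  S: {$,a}  A: {$,a}  B: {a,b}  C: {a}
[2] (no change)
  S: {$,a}  A: {$,a}  B: {a,b}  C: {a}

FOLLOW(S) = ["$", "a"]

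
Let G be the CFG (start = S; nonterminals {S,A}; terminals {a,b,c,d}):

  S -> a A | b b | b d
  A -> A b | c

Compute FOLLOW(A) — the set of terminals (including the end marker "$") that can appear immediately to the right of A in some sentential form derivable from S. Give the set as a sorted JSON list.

FIRST sets, iterate to fixpoint:
iter 1:
  A via A→c: +{c}
  S via S→a A: +{a}
  S via S→b b: +{b}
  S: {a,b}  A: {c}
iter 2: done
  S: {a,b}  A: {c}

FOLLOW iteration:
seed FOLLOW(S) with $
pass 1:
  A→A b: FOLLOW(A) ⊇ FIRST(b) = {b}; new: +{b}
  S→a A: FOLLOW(A) ⊇ FOLLOW(S) ⊇ {$}; new: +{$}
  FOLLOW[S]={$}  FOLLOW[A]={$,b}
pass 2: (no change)
  FOLLOW[S]={$}  FOLLOW[A]={$,b}

FOLLOW(A) = ["$", "b"]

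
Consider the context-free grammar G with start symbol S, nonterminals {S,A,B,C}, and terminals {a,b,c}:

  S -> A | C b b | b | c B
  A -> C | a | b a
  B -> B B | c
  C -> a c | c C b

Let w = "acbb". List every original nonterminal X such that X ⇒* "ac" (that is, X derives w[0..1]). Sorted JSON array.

Convert to CNF:
  S -> C X5 | T0 T1 | T1 B | T1 X6 | T2 T0 | a | b
  A -> T0 T1 | T1 X3 | T2 T0 | a
  B -> B B | c
  C -> T0 T1 | T1 X4
  T0 -> a
  T1 -> c
  T2 -> b
  X3 -> C T2
  X4 -> C T2
  X5 -> T2 T2
  X6 -> C T2

Fill CYK table bottom-up — only the sub-triangle for w[0..1]:
  cell(0,0) a: {A,S,T0}  orig:{A,S}
  cell(1,1) c: {B,T1}  orig:{B}
  cell(0,1) ac: {A,C,S}

Original NTs in T[0,1] deriving "ac": ["A", "C", "S"]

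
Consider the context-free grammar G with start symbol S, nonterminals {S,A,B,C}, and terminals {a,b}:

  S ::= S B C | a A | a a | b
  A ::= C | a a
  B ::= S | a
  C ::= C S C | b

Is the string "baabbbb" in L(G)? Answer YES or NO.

Convert to CNF:
  S -> S X4 | T0 A | T0 T0 | b
  A -> C X1 | T0 T0 | b
  B -> S X2 | T0 A | T0 T0 | a | b
  C -> C X3 | b
  T0 -> a
  X1 -> S C
  X2 -> B C
  X3 -> S C
  X4 -> B C

Fill CYK table bottom-up:
  [0..0]={A,B,C,S}  "b"
  [1..1]={B,T0}  "a"  orig:{B}
  [2..2]={B,T0}  "a"  orig:{B}
  [3..3]={A,B,C,S}  "b"
  [4..4]={A,B,C,S}  "b"
  [5..5]={A,B,C,S}  "b"
  [6..6]={A,B,C,S}  "b"
  [0..1]=∅  "ba"
  [1..2]={A,B,S}  "aa"
  [2..3]={B,S,X2,X4}  "ab"  orig:{B,S}
  [3..4]={X1,X2,X3,X4}  "bb"  orig:{}
  [4..5]={X1,X2,X3,X4}  "bb"  orig:{}
  [5..6]={X1,X2,X3,X4}  "bb"  orig:{}
  [0..2]=∅  "baa"
  [1..3]={X1,X2,X3,X4}  "aab"  orig:{}
  [2..4]={X1,X2,X3,X4}  "abb"  orig:{}
  [3..5]={A,B,C,S}  "bbb"
  [4..6]={A,B,C,S}  "bbb"
  [0..3]={A,B,C,S}  "baab"
  [1..4]={B,S}  "aabb"
  [2..5]={B,S,X2,X4}  "abbb"  orig:{B,S}
  [3..6]={X1,X2,X3,X4}  "bbbb"  orig:{}
  [0..4]={X1,X2,X3,X4}  "baabb"  orig:{}
  [1..5]={X1,X2,X3,X4}  "aabbb"  orig:{}
  [2..6]={X1,X2,X3,X4}  "abbbb"  orig:{}
  [0..5]={A,B,C,S}  "baabbb"
  [1..6]={B,S}  "aabbbb"
  [0..6]={X1,X2,X3,X4}  "baabbbb"  orig:{}

S ∉ T[0,6] ⇒ NO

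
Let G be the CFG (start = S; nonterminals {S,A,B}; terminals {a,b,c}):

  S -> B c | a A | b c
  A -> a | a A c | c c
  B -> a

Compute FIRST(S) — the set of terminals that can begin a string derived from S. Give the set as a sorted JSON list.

FIRST iteration:
[1]
  A via A→a: +{a}
  A via A→c c: +{c}
  B via B→a: +{a}
  S via S→B c: +{a}
  S via S→b c: +{b}
  S: {a,b}  A: {a,c}  B: {a}
[2] (no change)
  S: {a,b}  A: {a,c}  B: {a}

FIRST(S) = ["a", "b"]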